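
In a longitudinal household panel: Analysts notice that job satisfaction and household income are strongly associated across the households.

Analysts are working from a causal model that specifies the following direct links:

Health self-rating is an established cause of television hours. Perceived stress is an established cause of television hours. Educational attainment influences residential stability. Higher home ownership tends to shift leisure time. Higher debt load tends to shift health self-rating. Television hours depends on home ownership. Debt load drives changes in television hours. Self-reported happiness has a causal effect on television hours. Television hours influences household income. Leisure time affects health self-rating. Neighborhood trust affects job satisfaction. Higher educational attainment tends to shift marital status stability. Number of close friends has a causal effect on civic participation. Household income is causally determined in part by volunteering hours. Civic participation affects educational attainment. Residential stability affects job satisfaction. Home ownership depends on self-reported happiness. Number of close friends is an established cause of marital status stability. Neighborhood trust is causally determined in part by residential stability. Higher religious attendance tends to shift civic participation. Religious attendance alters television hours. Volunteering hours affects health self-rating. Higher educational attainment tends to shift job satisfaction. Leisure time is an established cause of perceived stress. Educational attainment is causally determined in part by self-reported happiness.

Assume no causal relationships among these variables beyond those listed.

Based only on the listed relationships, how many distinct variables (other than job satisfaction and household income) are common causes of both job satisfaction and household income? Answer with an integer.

The common causes are: religious attendance (to job satisfaction via religious attendance → civic participation → educational attainment → job satisfaction; to household income via religious attendance → television hours → household income); self-reported happiness (to job satisfaction via self-reported happiness → educational attainment → job satisfaction; to household income via self-reported happiness → television hours → household income).
Every other variable lacks a causal path to at least one of job satisfaction and household income.

2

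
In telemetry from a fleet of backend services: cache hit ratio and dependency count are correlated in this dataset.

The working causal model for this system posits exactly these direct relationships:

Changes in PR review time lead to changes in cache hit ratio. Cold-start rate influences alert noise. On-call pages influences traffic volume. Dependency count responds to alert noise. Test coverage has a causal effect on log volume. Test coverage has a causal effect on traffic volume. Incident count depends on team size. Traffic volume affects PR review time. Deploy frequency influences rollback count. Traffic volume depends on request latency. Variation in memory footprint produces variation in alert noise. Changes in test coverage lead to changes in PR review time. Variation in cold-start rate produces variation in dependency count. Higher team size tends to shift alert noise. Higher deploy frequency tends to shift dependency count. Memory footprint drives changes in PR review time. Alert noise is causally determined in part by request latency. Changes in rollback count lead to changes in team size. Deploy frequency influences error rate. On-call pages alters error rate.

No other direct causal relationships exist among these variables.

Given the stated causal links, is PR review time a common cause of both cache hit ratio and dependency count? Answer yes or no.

no

PR review time has no stated causal path to dependency count. A confounder must cause both variables, so PR review time does not qualify.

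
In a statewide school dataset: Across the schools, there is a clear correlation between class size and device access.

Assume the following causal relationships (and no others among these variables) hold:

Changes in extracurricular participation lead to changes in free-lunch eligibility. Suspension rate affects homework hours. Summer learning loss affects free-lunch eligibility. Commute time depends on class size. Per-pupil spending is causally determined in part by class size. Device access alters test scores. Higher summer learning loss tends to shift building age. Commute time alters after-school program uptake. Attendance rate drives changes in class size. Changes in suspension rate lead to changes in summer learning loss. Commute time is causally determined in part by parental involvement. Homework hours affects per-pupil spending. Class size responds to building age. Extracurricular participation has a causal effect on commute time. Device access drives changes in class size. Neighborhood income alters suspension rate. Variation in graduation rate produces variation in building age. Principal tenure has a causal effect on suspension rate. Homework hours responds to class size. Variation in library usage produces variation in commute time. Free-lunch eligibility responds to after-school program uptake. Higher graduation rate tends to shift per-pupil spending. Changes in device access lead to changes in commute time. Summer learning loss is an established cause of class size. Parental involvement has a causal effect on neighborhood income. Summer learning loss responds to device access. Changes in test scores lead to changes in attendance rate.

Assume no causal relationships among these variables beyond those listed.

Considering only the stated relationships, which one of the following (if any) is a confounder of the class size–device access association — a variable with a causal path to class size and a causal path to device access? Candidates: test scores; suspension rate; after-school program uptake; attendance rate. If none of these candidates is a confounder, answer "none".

None of the listed candidates has causal paths to both class size and device access in the stated relationships, so none is a common cause.

none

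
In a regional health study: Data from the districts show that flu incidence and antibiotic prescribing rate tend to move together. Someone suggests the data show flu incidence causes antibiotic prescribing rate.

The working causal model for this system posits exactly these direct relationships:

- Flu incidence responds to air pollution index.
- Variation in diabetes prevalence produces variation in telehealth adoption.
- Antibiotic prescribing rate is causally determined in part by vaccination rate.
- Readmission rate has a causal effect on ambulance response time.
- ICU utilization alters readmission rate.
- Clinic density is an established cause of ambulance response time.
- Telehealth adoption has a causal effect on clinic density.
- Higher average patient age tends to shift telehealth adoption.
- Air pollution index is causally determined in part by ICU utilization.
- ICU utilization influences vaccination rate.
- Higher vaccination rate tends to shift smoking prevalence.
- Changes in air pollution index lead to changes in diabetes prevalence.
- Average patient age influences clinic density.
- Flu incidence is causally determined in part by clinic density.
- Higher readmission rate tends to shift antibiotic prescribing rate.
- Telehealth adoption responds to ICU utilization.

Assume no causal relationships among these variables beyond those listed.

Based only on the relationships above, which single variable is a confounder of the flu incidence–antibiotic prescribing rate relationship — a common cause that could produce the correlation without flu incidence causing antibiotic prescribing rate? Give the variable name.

ICU utilization

ICU utilization has a causal path to flu incidence (ICU utilization → air pollution index → flu incidence) and a separate causal path to antibiotic prescribing rate (ICU utilization → vaccination rate → antibiotic prescribing rate), so it is a common cause of both.
No stated relationship gives flu incidence a causal route to antibiotic prescribing rate, so the correlation is explained by the shared upstream cause rather than a direct effect.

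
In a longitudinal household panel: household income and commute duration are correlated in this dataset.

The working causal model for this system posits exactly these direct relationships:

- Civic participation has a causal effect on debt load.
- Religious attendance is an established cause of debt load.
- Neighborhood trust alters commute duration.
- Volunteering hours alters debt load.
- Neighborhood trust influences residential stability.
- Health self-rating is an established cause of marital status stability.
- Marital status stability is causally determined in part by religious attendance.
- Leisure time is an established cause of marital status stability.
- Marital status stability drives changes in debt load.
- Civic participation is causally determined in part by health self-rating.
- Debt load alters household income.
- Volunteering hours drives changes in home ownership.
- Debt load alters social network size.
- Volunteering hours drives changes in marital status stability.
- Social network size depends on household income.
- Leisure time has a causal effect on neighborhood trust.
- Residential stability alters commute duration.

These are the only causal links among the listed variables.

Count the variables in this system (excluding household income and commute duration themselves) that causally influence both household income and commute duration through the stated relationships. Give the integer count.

1

The common causes are: leisure time (to household income via leisure time → marital status stability → debt load → household income; to commute duration via leisure time → neighborhood trust → commute duration).
Every other variable lacks a causal path to at least one of household income and commute duration.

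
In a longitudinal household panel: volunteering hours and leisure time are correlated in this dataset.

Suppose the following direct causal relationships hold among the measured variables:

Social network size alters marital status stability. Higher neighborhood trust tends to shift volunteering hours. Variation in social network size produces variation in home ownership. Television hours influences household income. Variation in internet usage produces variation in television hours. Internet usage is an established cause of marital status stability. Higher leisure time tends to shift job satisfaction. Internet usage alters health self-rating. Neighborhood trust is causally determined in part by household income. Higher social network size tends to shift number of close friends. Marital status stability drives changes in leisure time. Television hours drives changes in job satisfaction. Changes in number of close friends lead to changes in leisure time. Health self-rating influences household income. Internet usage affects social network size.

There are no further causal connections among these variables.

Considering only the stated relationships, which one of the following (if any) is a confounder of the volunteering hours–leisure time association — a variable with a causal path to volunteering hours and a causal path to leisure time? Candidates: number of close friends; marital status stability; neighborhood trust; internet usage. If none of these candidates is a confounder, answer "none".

internet usage

Internet usage causes volunteering hours (internet usage → television hours → household income → neighborhood trust → volunteering hours) and also causes leisure time (internet usage → marital status stability → leisure time); it is a common cause of both.
Each of the other candidates lacks a causal path to at least one of volunteering hours and leisure time, so they do not confound the relationship.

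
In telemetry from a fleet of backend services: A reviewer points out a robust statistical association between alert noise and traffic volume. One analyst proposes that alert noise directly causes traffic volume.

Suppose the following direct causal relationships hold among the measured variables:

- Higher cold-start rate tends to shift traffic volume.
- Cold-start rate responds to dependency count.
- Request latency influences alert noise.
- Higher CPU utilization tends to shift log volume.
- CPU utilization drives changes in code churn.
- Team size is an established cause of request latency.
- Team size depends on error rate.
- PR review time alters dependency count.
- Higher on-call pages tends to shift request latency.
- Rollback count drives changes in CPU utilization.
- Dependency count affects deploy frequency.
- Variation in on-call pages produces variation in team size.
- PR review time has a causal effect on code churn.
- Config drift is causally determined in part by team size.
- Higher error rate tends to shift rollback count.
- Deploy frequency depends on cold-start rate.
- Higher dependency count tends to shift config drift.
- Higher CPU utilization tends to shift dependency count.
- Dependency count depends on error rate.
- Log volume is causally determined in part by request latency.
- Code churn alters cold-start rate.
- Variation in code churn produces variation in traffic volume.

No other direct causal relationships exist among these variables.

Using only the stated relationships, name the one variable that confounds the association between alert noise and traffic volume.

Error rate has a causal path to alert noise (error rate → team size → request latency → alert noise) and a separate causal path to traffic volume (error rate → dependency count → cold-start rate → traffic volume), so it is a common cause of both.
No stated relationship gives alert noise a causal route to traffic volume, so the correlation is explained by the shared upstream cause rather than a direct effect.

error rate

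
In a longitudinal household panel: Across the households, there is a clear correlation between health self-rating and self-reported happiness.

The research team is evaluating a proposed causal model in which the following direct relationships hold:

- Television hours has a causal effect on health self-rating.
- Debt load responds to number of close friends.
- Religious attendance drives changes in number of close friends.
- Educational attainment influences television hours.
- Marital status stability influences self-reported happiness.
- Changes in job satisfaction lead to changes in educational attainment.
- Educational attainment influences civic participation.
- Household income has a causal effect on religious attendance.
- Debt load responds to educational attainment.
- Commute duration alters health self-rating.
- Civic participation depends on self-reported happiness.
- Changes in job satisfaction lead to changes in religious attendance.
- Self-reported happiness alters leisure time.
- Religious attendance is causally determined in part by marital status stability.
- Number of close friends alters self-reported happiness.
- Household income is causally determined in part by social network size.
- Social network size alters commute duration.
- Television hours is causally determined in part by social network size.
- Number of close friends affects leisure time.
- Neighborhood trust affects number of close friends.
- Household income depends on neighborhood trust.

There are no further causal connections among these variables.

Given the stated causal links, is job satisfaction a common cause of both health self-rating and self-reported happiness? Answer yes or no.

Job satisfaction has a causal path to health self-rating (job satisfaction → educational attainment → television hours → health self-rating) and to self-reported happiness (job satisfaction → religious attendance → number of close friends → self-reported happiness), so it is a common cause of both — a confounder.

yes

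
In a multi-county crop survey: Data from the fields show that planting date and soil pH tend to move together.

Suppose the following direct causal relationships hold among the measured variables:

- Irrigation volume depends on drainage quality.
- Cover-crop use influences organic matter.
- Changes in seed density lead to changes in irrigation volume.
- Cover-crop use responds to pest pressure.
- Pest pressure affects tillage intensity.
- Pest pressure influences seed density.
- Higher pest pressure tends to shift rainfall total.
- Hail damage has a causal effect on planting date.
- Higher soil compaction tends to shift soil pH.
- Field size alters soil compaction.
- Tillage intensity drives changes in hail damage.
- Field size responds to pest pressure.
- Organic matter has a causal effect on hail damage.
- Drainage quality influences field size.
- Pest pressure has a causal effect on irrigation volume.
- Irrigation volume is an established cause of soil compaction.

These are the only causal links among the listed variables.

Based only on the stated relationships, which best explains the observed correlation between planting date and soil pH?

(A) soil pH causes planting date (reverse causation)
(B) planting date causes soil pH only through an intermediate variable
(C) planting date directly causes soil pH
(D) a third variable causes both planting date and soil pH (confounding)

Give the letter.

Pest pressure causes planting date (pest pressure → tillage intensity → hail damage → planting date) and soil pH (pest pressure → irrigation volume → soil compaction → soil pH) — a common cause creating the correlation.
There is no stated path from planting date to soil pH or from soil pH to planting date, so neither direct nor reverse causation applies.

D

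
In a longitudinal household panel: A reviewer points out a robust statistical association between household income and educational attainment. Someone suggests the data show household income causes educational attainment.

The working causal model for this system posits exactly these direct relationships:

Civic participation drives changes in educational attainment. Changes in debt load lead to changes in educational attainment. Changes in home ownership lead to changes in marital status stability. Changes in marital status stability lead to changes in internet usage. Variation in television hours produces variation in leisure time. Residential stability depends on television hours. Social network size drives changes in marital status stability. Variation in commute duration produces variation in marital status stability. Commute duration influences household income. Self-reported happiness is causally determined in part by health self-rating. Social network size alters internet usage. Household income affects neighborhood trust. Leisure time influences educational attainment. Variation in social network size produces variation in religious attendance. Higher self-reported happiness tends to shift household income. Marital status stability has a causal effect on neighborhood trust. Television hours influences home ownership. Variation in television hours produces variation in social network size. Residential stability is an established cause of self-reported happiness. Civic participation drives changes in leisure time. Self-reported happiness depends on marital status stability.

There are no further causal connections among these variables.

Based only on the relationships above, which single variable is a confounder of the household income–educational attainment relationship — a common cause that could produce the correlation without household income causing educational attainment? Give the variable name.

Television hours has a causal path to household income (television hours → residential stability → self-reported happiness → household income) and a separate causal path to educational attainment (television hours → leisure time → educational attainment), so it is a common cause of both.
No stated relationship gives household income a causal route to educational attainment, so the correlation is explained by the shared upstream cause rather than a direct effect.

television hours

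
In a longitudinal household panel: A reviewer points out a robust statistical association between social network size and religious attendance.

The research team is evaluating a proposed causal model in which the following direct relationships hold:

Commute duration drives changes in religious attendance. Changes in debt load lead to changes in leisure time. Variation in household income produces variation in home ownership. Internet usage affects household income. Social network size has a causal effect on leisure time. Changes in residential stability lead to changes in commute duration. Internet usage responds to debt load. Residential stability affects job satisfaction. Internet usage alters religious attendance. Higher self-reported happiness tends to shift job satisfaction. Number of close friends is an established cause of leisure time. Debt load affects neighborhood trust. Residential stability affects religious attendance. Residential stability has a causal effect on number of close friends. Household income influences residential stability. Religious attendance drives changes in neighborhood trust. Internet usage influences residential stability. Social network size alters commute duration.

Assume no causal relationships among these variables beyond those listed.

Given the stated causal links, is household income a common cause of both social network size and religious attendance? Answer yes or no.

no

Household income has no stated causal path to social network size. A confounder must cause both variables, so household income does not qualify.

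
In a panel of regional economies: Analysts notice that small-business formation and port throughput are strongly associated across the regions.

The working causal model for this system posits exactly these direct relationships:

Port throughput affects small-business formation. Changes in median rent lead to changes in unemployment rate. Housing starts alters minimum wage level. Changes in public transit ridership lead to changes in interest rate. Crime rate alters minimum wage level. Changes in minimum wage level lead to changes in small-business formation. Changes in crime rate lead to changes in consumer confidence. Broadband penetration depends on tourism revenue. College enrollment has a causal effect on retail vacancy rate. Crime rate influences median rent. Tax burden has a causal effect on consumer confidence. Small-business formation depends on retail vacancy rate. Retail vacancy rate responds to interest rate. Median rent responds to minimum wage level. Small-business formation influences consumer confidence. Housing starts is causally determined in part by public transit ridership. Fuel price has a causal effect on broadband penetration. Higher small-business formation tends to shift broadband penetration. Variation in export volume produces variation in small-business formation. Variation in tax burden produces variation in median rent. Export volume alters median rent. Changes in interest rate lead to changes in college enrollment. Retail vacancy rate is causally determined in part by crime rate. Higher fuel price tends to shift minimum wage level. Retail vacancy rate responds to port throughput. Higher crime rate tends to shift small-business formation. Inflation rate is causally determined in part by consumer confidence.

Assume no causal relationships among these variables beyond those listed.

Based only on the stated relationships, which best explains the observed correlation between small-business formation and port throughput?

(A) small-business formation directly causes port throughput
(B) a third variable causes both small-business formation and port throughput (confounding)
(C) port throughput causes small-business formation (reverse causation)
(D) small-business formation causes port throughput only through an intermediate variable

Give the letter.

The stated link runs port throughput → small-business formation; small-business formation has no causal path to port throughput. No variable causes both, so confounding is ruled out. The correlation reflects reverse causation.

C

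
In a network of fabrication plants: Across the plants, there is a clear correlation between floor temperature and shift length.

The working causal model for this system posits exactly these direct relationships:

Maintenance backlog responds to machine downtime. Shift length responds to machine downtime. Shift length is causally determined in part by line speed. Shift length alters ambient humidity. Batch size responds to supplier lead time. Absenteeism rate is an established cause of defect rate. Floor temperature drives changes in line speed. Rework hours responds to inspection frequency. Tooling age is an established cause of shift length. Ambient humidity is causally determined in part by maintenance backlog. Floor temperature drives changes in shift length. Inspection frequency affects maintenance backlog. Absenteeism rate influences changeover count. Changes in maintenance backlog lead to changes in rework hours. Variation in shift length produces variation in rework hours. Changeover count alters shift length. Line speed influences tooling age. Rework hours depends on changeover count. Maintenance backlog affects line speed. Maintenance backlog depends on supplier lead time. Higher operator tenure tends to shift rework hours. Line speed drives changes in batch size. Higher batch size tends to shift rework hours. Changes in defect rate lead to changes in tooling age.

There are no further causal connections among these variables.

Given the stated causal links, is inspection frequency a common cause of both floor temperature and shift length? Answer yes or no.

no

Inspection frequency has no stated causal path to floor temperature. A confounder must cause both variables, so inspection frequency does not qualify.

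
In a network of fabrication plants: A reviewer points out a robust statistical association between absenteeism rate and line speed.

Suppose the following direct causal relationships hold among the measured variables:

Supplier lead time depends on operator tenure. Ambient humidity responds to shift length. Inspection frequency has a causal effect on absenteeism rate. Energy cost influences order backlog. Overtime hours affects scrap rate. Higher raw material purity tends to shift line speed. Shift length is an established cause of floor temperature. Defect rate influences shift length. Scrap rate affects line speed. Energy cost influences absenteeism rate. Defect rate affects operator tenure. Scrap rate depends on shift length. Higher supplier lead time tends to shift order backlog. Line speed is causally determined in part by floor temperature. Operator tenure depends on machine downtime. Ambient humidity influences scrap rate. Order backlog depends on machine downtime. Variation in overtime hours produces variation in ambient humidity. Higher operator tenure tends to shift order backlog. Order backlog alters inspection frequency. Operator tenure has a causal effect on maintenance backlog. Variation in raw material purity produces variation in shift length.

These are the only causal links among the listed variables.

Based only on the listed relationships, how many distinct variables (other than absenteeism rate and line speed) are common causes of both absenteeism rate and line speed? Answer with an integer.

The common causes are: defect rate (to absenteeism rate via defect rate → operator tenure → order backlog → inspection frequency → absenteeism rate; to line speed via defect rate → shift length → scrap rate → line speed).
Every other variable lacks a causal path to at least one of absenteeism rate and line speed.

1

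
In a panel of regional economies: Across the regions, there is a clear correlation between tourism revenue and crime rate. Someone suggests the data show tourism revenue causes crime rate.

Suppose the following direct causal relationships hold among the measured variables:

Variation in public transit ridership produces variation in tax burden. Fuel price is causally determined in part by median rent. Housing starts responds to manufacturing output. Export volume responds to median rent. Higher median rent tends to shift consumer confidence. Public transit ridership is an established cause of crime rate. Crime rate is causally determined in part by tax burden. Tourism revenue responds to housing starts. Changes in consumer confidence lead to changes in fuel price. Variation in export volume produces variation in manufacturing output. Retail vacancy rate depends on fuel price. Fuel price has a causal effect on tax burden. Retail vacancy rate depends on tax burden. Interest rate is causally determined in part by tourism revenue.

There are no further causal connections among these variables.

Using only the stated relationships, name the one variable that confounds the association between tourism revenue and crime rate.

median rent

Median rent has a causal path to tourism revenue (median rent → export volume → manufacturing output → housing starts → tourism revenue) and a separate causal path to crime rate (median rent → fuel price → tax burden → crime rate), so it is a common cause of both.
No stated relationship gives tourism revenue a causal route to crime rate, so the correlation is explained by the shared upstream cause rather than a direct effect.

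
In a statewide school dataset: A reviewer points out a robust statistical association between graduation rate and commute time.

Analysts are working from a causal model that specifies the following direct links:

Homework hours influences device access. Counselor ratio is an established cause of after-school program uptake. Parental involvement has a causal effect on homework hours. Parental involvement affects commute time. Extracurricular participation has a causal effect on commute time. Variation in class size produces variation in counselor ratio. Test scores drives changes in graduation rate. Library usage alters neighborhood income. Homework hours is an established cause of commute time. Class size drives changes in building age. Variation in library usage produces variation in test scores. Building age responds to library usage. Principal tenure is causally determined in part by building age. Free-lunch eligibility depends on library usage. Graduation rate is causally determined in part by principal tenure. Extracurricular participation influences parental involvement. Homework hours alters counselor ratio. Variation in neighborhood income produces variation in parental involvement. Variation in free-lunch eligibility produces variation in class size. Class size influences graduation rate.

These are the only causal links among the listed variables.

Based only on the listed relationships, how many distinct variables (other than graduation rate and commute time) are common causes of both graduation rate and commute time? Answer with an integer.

1

The common causes are: library usage (to graduation rate via library usage → test scores → graduation rate; to commute time via library usage → neighborhood income → parental involvement → commute time).
Every other variable lacks a causal path to at least one of graduation rate and commute time.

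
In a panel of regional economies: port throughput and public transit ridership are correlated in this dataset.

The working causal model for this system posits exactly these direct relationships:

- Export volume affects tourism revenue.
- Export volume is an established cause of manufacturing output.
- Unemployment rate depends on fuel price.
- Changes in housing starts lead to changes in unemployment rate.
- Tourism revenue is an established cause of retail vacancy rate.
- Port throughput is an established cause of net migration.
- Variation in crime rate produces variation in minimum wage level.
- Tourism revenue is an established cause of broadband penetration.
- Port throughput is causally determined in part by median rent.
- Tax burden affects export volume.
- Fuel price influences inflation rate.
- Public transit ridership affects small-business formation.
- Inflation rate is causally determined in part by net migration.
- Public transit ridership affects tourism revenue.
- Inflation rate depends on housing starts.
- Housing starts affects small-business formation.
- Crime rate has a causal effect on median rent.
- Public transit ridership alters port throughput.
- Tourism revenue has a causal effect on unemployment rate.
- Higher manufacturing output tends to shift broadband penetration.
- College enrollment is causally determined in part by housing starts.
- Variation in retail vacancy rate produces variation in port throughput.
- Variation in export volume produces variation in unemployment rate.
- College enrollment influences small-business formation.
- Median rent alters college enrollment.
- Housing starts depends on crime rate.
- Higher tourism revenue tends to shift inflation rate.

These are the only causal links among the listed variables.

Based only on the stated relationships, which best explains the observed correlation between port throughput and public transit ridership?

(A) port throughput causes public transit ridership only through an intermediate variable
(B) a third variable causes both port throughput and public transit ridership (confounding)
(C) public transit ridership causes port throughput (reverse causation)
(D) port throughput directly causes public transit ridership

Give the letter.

The stated link runs public transit ridership → port throughput; port throughput has no causal path to public transit ridership. No variable causes both, so confounding is ruled out. The correlation reflects reverse causation.

C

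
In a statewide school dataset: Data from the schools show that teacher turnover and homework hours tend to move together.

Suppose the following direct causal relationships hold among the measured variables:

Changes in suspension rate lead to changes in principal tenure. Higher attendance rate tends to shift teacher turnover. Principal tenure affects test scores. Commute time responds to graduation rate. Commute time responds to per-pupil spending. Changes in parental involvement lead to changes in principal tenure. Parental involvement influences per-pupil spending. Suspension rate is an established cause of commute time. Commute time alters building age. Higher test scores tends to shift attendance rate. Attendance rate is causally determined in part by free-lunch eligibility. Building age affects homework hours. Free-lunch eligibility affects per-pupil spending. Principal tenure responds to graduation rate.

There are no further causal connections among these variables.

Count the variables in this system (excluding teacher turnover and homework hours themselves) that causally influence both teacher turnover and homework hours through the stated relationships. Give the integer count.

The common causes are: free-lunch eligibility (to teacher turnover via free-lunch eligibility → attendance rate → teacher turnover; to homework hours via free-lunch eligibility → per-pupil spending → commute time → building age → homework hours); graduation rate (to teacher turnover via graduation rate → principal tenure → test scores → attendance rate → teacher turnover; to homework hours via graduation rate → commute time → building age → homework hours); parental involvement (to teacher turnover via parental involvement → principal tenure → test scores → attendance rate → teacher turnover; to homework hours via parental involvement → per-pupil spending → commute time → building age → homework hours); suspension rate (to teacher turnover via suspension rate → principal tenure → test scores → attendance rate → teacher turnover; to homework hours via suspension rate → commute time → building age → homework hours).
Every other variable lacks a causal path to at least one of teacher turnover and homework hours.

4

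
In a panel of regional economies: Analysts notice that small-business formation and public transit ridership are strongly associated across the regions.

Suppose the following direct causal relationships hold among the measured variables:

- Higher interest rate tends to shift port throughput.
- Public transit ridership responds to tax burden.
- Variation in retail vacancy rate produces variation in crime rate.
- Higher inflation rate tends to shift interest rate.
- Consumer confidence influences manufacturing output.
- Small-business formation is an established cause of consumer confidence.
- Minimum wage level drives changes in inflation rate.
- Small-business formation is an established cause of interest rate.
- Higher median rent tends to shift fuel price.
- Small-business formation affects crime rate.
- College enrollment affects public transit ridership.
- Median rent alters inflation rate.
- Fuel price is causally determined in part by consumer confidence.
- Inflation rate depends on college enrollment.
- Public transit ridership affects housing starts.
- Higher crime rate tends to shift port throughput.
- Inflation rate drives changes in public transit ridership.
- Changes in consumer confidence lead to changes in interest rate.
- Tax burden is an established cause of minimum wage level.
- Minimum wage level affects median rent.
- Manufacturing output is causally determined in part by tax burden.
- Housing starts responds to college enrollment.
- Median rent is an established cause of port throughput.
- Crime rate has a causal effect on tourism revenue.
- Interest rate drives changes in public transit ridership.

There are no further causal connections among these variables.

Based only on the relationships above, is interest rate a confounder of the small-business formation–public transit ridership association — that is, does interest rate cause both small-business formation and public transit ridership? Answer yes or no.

Interest rate has no stated causal path to small-business formation. A confounder must cause both variables, so interest rate does not qualify.

no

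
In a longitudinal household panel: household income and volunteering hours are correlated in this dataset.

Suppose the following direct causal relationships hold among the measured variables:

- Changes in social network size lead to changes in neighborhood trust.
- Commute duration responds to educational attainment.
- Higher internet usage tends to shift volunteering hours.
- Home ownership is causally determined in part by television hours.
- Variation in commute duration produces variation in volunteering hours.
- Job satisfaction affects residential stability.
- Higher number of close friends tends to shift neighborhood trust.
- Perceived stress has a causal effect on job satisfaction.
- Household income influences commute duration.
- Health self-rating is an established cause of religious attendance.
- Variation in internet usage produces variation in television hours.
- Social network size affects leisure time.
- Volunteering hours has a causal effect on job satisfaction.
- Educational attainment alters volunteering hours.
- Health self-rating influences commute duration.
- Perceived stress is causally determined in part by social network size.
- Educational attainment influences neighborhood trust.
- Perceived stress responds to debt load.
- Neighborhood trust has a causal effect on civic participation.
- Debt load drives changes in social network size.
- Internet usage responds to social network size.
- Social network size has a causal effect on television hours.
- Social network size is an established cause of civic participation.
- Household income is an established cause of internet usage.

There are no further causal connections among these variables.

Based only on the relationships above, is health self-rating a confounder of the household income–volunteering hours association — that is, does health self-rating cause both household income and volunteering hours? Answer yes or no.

Health self-rating has no stated causal path to household income. A confounder must cause both variables, so health self-rating does not qualify.

no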